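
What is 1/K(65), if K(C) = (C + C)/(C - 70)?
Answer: -1/26 ≈ -0.038462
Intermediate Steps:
K(C) = 2*C/(-70 + C) (K(C) = (2*C)/(-70 + C) = 2*C/(-70 + C))
1/K(65) = 1/(2*65/(-70 + 65)) = 1/(2*65/(-5)) = 1/(2*65*(-⅕)) = 1/(-26) = -1/26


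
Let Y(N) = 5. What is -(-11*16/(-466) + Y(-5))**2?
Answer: -1570009/54289 ≈ -28.919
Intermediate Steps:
-(-11*16/(-466) + Y(-5))**2 = -(-11*16/(-466) + 5)**2 = -(-176*(-1/466) + 5)**2 = -(88/233 + 5)**2 = -(1253/233)**2 = -1*1570009/54289 = -1570009/54289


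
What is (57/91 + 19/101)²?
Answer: 56040196/84474481 ≈ 0.66340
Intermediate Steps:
(57/91 + 19/101)² = (7486/9191)² = 56040196/84474481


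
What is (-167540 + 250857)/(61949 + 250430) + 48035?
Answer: 15005208582/312379 ≈ 48035.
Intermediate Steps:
(-167540 + 250857)/(61949 + 250430) + 48035 = 83317/312379 + 48035 = 15005208582/312379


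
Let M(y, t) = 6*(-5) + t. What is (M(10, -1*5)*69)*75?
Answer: -181125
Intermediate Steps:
M(y, t) = -30 + t
(M(10, -1*5)*69)*75 = ((-30 - 1*5)*69)*75 = ((-30 - 5)*69)*75 = -35*69*75 = -2415*75 = -181125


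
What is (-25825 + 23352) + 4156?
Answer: 1683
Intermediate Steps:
(-25825 + 23352) + 4156 = -2473 + 4156 = 1683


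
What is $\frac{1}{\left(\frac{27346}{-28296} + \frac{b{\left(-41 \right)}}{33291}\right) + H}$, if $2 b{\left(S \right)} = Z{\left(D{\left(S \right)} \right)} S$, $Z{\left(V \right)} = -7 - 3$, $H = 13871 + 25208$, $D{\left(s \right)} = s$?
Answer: $\frac{17444484}{681696238847} \approx 2.559 \cdot 10^{-5}$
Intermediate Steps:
$H = 39079$
$Z{\left(V \right)} = -10$
$b{\left(S \right)} = - 5 S$ ($b{\left(S \right)} = \frac{\left(-10\right) S}{2} = - 5 S$)
$\frac{1}{\left(\frac{27346}{-28296} + \frac{b{\left(-41 \right)}}{33291}\right) + H} = \frac{1}{\left(\frac{27346}{-28296} + \frac{\left(-5\right) \left(-41\right)}{33291}\right) + 39079} = \frac{1}{\left(27346 \left(- \frac{1}{28296}\right) + 205 \cdot \frac{1}{33291}\right) + 39079} = \frac{1}{\left(- \frac{13673}{14148} + \frac{205}{33291}\right) + 39079} = \frac{1}{- \frac{16751389}{17444484} + 39079} = \frac{1}{\frac{681696238847}{17444484}} = \frac{17444484}{681696238847}$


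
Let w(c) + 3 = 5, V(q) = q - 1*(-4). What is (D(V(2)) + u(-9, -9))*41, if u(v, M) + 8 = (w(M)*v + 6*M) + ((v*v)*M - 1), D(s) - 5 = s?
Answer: -32759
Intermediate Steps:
V(q) = 4 + q (V(q) = q + 4 = 4 + q)
w(c) = 2 (w(c) = -3 + 5 = 2)
D(s) = 5 + s
u(v, M) = -9 + 2*v + 6*M + M*v**2 (u(v, M) = -8 + ((2*v + 6*M) + ((v*v)*M - 1)) = -8 + ((2*v + 6*M) + (v**2*M - 1)) = -8 + ((2*v + 6*M) + (M*v**2 - 1)) = -8 + ((2*v + 6*M) + (-1 + M*v**2)) = -8 + (-1 + 2*v + 6*M + M*v**2) = -9 + 2*v + 6*M + M*v**2)
(D(V(2)) + u(-9, -9))*41 = ((5 + (4 + 2)) + (-9 + 2*(-9) + 6*(-9) - 9*(-9)**2))*41 = ((5 + 6) + (-9 - 18 - 54 - 9*81))*41 = (11 + (-9 - 18 - 54 - 729))*41 = (11 - 810)*41 = -799*41 = -32759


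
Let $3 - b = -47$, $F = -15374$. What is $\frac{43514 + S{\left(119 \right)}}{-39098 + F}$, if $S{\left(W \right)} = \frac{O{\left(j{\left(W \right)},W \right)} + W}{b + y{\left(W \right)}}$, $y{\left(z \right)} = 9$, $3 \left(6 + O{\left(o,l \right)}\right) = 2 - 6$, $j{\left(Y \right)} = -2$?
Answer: $- \frac{7702313}{9641544} \approx -0.79887$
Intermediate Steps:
$O{\left(o,l \right)} = - \frac{22}{3}$ ($O{\left(o,l \right)} = -6 + \frac{2 - 6}{3} = -6 + \frac{1}{3} \left(-4\right) = -6 - \frac{4}{3} = - \frac{22}{3}$)
$b = 50$ ($b = 3 - -47 = 3 + 47 = 50$)
$S{\left(W \right)} = - \frac{22}{177} + \frac{W}{59}$ ($S{\left(W \right)} = \frac{- \frac{22}{3} + W}{50 + 9} = \frac{- \frac{22}{3} + W}{59} = \left(- \frac{22}{3} + W\right) \frac{1}{59} = - \frac{22}{177} + \frac{W}{59}$)
$\frac{43514 + S{\left(119 \right)}}{-39098 + F} = \frac{43514 + \left(- \frac{22}{177} + \frac{1}{59} \cdot 119\right)}{-39098 - 15374} = \frac{43514 + \left(- \frac{22}{177} + \frac{119}{59}\right)}{-54472} = \left(43514 + \frac{335}{177}\right) \left(- \frac{1}{54472}\right) = \frac{7702313}{177} \left(- \frac{1}{54472}\right) = - \frac{7702313}{9641544}$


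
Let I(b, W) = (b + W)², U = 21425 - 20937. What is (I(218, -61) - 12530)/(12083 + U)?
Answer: 12119/12571 ≈ 0.96404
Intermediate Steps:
U = 488
I(b, W) = (W + b)²
(I(218, -61) - 12530)/(12083 + U) = ((-61 + 218)² - 12530)/(12083 + 488) = (157² - 12530)/12571 = (24649 - 12530)*(1/12571) = 12119*(1/12571) = 12119/12571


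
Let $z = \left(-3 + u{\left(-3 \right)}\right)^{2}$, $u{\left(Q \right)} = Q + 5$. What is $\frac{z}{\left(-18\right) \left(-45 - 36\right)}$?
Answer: $\frac{1}{1458} \approx 0.00068587$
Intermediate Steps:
$u{\left(Q \right)} = 5 + Q$
$z = 1$ ($z = \left(-3 + \left(5 - 3\right)\right)^{2} = \left(-3 + 2\right)^{2} = \left(-1\right)^{2} = 1$)
$\frac{z}{\left(-18\right) \left(-45 - 36\right)} = 1 \frac{1}{\left(-18\right) \left(-45 - 36\right)} = 1 \frac{1}{\left(-18\right) \left(-81\right)} = 1 \cdot \frac{1}{1458} = \frac{1}{1458}$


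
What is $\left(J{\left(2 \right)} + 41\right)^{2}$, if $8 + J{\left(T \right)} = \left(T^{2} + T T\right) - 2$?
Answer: $1521$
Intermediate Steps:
$J{\left(T \right)} = -10 + 2 T^{2}$ ($J{\left(T \right)} = -8 - \left(2 - T^{2} - T T\right) = -8 + \left(\left(T^{2} + T^{2}\right) - 2\right) = -8 + \left(2 T^{2} - 2\right) = -8 + \left(-2 + 2 T^{2}\right) = -10 + 2 T^{2}$)
$\left(J{\left(2 \right)} + 41\right)^{2} = \left(\left(-10 + 2 \cdot 2^{2}\right) + 41\right)^{2} = \left(\left(-10 + 2 \cdot 4\right) + 41\right)^{2} = \left(\left(-10 + 8\right) + 41\right)^{2} = \left(-2 + 41\right)^{2} = 39^{2} = 1521$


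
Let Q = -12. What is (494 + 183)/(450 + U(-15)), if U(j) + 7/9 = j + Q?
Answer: 6093/3800 ≈ 1.6034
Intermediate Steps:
U(j) = -115/9 + j (U(j) = -7/9 + (j - 12) = -7/9 + (-12 + j) = -115/9 + j)
(494 + 183)/(450 + U(-15)) = (494 + 183)/(450 + (-115/9 - 15)) = 677/(450 - 250/9) = 677/(3800/9) = 677*(9/3800) = 6093/3800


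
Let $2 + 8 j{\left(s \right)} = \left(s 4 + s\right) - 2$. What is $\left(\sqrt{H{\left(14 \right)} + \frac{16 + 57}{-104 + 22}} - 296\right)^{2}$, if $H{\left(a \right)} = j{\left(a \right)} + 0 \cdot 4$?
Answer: $\frac{\left(24272 - \sqrt{49487}\right)^{2}}{6724} \approx 86017.0$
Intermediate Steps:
$j{\left(s \right)} = - \frac{1}{2} + \frac{5 s}{8}$ ($j{\left(s \right)} = - \frac{1}{4} + \frac{\left(s 4 + s\right) - 2}{8} = - \frac{1}{4} + \frac{\left(4 s + s\right) - 2}{8} = - \frac{1}{4} + \frac{5 s - 2}{8} = - \frac{1}{4} + \frac{-2 + 5 s}{8} = - \frac{1}{4} + \left(- \frac{1}{4} + \frac{5 s}{8}\right) = - \frac{1}{2} + \frac{5 s}{8}$)
$H{\left(a \right)} = - \frac{1}{2} + \frac{5 a}{8}$ ($H{\left(a \right)} = \left(- \frac{1}{2} + \frac{5 a}{8}\right) + 0 \cdot 4 = \left(- \frac{1}{2} + \frac{5 a}{8}\right) + 0 = - \frac{1}{2} + \frac{5 a}{8}$)
$\left(\sqrt{H{\left(14 \right)} + \frac{16 + 57}{-104 + 22}} - 296\right)^{2} = \left(\sqrt{\left(- \frac{1}{2} + \frac{5}{8} \cdot 14\right) + \frac{16 + 57}{-104 + 22}} - 296\right)^{2} = \left(\sqrt{\left(- \frac{1}{2} + \frac{35}{4}\right) + \frac{73}{-82}} - 296\right)^{2} = \left(\sqrt{\frac{33}{4} + 73 \left(- \frac{1}{82}\right)} - 296\right)^{2} = \left(\sqrt{\frac{33}{4} - \frac{73}{82}} - 296\right)^{2} = \left(\sqrt{\frac{1207}{164}} - 296\right)^{2} = \left(\frac{\sqrt{49487}}{82} - 296\right)^{2} = \left(-296 + \frac{\sqrt{49487}}{82}\right)^{2}$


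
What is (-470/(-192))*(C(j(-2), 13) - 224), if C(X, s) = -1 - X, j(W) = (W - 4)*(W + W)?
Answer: -19505/32 ≈ -609.53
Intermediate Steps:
j(W) = 2*W*(-4 + W) (j(W) = (-4 + W)*(2*W) = 2*W*(-4 + W))
(-470/(-192))*(C(j(-2), 13) - 224) = (-470/(-192))*((-1 - 2*(-2)*(-4 - 2)) - 224) = (-470*(-1/192))*((-1 - 2*(-2)*(-6)) - 224) = 235*((-1 - 1*24) - 224)/96 = 235*((-1 - 24) - 224)/96 = 235*(-25 - 224)/96 = (235/96)*(-249) = -19505/32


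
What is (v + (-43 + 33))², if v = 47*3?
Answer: 17161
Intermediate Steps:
v = 141
(v + (-43 + 33))² = (141 + (-43 + 33))² = (141 - 10)² = 131² = 17161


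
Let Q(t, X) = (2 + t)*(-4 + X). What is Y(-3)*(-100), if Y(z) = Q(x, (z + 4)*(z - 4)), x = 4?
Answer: 6600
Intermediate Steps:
Q(t, X) = (-4 + X)*(2 + t)
Y(z) = -24 + 6*(-4 + z)*(4 + z) (Y(z) = -8 - 4*4 + 2*((z + 4)*(z - 4)) + ((z + 4)*(z - 4))*4 = -8 - 16 + 2*((4 + z)*(-4 + z)) + ((4 + z)*(-4 + z))*4 = -8 - 16 + 2*((-4 + z)*(4 + z)) + ((-4 + z)*(4 + z))*4 = -8 - 16 + 2*(-4 + z)*(4 + z) + 4*(-4 + z)*(4 + z) = -24 + 6*(-4 + z)*(4 + z))
Y(-3)*(-100) = (-120 + 6*(-3)²)*(-100) = (-120 + 6*9)*(-100) = (-120 + 54)*(-100) = -66*(-100) = 6600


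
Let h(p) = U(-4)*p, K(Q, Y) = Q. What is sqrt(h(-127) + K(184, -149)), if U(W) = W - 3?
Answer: sqrt(1073) ≈ 32.757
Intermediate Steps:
U(W) = -3 + W
h(p) = -7*p (h(p) = (-3 - 4)*p = -7*p)
sqrt(h(-127) + K(184, -149)) = sqrt(-7*(-127) + 184) = sqrt(889 + 184) = sqrt(1073)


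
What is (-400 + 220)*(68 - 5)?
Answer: -11340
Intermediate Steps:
(-400 + 220)*(68 - 5) = -180*63 = -11340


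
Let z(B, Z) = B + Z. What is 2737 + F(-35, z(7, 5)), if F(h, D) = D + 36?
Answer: 2785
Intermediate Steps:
F(h, D) = 36 + D
2737 + F(-35, z(7, 5)) = 2737 + (36 + (7 + 5)) = 2737 + (36 + 12) = 2737 + 48 = 2785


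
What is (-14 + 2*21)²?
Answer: 784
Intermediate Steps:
(-14 + 2*21)² = (-14 + 42)² = 28² = 784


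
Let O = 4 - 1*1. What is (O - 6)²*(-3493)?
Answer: -31437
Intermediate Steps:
O = 3 (O = 4 - 1 = 3)
(O - 6)²*(-3493) = (3 - 6)²*(-3493) = (-3)²*(-3493) = 9*(-3493) = -31437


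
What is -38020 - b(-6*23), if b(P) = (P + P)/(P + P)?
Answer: -38021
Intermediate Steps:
b(P) = 1 (b(P) = (2*P)/((2*P)) = (2*P)*(1/(2*P)) = 1)
-38020 - b(-6*23) = -38020 - 1*1 = -38020 - 1 = -38021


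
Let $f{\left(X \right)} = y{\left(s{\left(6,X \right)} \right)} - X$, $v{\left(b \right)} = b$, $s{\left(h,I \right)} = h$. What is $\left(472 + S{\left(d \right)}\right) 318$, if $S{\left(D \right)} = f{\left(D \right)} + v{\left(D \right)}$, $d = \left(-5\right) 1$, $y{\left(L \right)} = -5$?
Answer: $148506$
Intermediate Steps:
$d = -5$
$f{\left(X \right)} = -5 - X$
$S{\left(D \right)} = -5$ ($S{\left(D \right)} = \left(-5 - D\right) + D = -5$)
$\left(472 + S{\left(d \right)}\right) 318 = \left(472 - 5\right) 318 = 467 \cdot 318 = 148506$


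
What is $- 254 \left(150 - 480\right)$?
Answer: $83820$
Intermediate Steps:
$- 254 \left(150 - 480\right) = \left(-254\right) \left(-330\right) = 83820$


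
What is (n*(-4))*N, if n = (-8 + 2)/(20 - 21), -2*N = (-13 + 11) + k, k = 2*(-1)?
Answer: -48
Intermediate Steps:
k = -2
N = 2 (N = -((-13 + 11) - 2)/2 = -(-2 - 2)/2 = -1/2*(-4) = 2)
n = 6 (n = -6/(-1) = -6*(-1) = 6)
(n*(-4))*N = (6*(-4))*2 = -24*2 = -48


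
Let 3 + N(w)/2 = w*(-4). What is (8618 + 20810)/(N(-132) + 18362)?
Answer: 7357/4853 ≈ 1.5160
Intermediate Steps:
N(w) = -6 - 8*w (N(w) = -6 + 2*(w*(-4)) = -6 + 2*(-4*w) = -6 - 8*w)
(8618 + 20810)/(N(-132) + 18362) = (8618 + 20810)/((-6 - 8*(-132)) + 18362) = 29428/((-6 + 1056) + 18362) = 29428/(1050 + 18362) = 29428/19412 = 29428*(1/19412) = 7357/4853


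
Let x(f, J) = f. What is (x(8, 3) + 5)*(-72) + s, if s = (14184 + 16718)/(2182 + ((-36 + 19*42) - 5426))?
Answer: -1177027/1241 ≈ -948.45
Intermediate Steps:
s = -15451/1241 (s = 30902/(2182 + ((-36 + 798) - 5426)) = 30902/(2182 + (762 - 5426)) = 30902/(2182 - 4664) = 30902/(-2482) = 30902*(-1/2482) = -15451/1241 ≈ -12.450)
(x(8, 3) + 5)*(-72) + s = (8 + 5)*(-72) - 15451/1241 = 13*(-72) - 15451/1241 = -936 - 15451/1241 = -1177027/1241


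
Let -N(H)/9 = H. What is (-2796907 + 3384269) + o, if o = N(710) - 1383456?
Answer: -802484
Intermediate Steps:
N(H) = -9*H
o = -1389846 (o = -9*710 - 1383456 = -6390 - 1383456 = -1389846)
(-2796907 + 3384269) + o = (-2796907 + 3384269) - 1389846 = 587362 - 1389846 = -802484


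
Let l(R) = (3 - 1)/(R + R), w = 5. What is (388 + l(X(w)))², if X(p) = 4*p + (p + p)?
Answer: 135512881/900 ≈ 1.5057e+5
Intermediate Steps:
X(p) = 6*p (X(p) = 4*p + 2*p = 6*p)
l(R) = 1/R (l(R) = 2/((2*R)) = 2*(1/(2*R)) = 1/R)
(388 + l(X(w)))² = (388 + 1/(6*5))² = (388 + 1/30)² = (11641/30)² = 135512881/900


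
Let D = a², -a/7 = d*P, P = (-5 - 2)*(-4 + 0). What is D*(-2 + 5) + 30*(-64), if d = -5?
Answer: 2879280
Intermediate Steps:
P = 28 (P = -7*(-4) = 28)
a = 980 (a = -(-35)*28 = -7*(-140) = 980)
D = 960400 (D = 980² = 960400)
D*(-2 + 5) + 30*(-64) = 960400*(-2 + 5) + 30*(-64) = 960400*3 - 1920 = 2881200 - 1920 = 2879280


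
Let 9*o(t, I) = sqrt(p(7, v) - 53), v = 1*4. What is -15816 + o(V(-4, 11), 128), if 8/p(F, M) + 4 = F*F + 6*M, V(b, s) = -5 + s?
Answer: -15816 + I*sqrt(251781)/621 ≈ -15816.0 + 0.80802*I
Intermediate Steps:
v = 4
p(F, M) = 8/(-4 + F**2 + 6*M) (p(F, M) = 8/(-4 + (F*F + 6*M)) = 8/(-4 + (F**2 + 6*M)) = 8/(-4 + F**2 + 6*M))
o(t, I) = I*sqrt(251781)/621 (o(t, I) = sqrt(8/(-4 + 7**2 + 6*4) - 53)/9 = sqrt(8/(-4 + 49 + 24) - 53)/9 = sqrt(8/69 - 53)/9 = sqrt(-3649/69)/9 = (I*sqrt(251781)/69)/9 = I*sqrt(251781)/621)
-15816 + o(V(-4, 11), 128) = -15816 + I*sqrt(251781)/621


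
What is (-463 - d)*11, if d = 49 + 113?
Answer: -6875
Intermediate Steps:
d = 162
(-463 - d)*11 = (-463 - 1*162)*11 = (-463 - 162)*11 = -625*11 = -6875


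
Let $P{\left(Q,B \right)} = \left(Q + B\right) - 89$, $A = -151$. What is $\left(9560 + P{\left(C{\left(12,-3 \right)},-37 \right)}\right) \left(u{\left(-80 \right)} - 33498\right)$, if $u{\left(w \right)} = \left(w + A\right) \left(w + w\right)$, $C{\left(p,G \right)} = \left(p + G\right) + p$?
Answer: $32733210$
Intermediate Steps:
$C{\left(p,G \right)} = G + 2 p$ ($C{\left(p,G \right)} = \left(G + p\right) + p = G + 2 p$)
$u{\left(w \right)} = 2 w \left(-151 + w\right)$ ($u{\left(w \right)} = \left(w - 151\right) \left(w + w\right) = \left(-151 + w\right) 2 w = 2 w \left(-151 + w\right)$)
$P{\left(Q,B \right)} = -89 + B + Q$ ($P{\left(Q,B \right)} = \left(B + Q\right) - 89 = -89 + B + Q$)
$\left(9560 + P{\left(C{\left(12,-3 \right)},-37 \right)}\right) \left(u{\left(-80 \right)} - 33498\right) = \left(9560 - 105\right) \left(2 \left(-80\right) \left(-151 - 80\right) - 33498\right) = \left(9560 - 105\right) \left(2 \left(-80\right) \left(-231\right) - 33498\right) = \left(9560 - 105\right) \left(36960 - 33498\right) = \left(9560 - 105\right) 3462 = 9455 \cdot 3462 = 32733210$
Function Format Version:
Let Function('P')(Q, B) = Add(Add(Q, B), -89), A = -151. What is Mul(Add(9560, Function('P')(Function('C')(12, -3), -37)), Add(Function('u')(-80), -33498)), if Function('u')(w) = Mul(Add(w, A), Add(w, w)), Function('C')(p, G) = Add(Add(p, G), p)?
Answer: 32733210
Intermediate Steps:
Function('C')(p, G) = Add(G, Mul(2, p)) (Function('C')(p, G) = Add(Add(G, p), p) = Add(G, Mul(2, p)))
Function('u')(w) = Mul(2, w, Add(-151, w)) (Function('u')(w) = Mul(Add(w, -151), Add(w, w)) = Mul(Add(-151, w), Mul(2, w)) = Mul(2, w, Add(-151, w)))
Function('P')(Q, B) = Add(-89, B, Q) (Function('P')(Q, B) = Add(Add(B, Q), -89) = Add(-89, B, Q))
Mul(Add(9560, Function('P')(Function('C')(12, -3), -37)), Add(Function('u')(-80), -33498)) = Mul(Add(9560, Add(-89, -37, Add(-3, Mul(2, 12)))), Add(Mul(2, -80, Add(-151, -80)), -33498)) = Mul(Add(9560, Add(-89, -37, Add(-3, 24))), Add(Mul(2, -80, -231), -33498)) = Mul(Add(9560, Add(-89, -37, 21)), Add(36960, -33498)) = Mul(Add(9560, -105), 3462) = Mul(9455, 3462) = 32733210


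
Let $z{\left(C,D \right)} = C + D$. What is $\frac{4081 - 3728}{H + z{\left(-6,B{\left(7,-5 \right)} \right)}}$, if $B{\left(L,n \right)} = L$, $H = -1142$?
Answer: $- \frac{353}{1141} \approx -0.30938$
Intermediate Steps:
$\frac{4081 - 3728}{H + z{\left(-6,B{\left(7,-5 \right)} \right)}} = \frac{4081 - 3728}{-1142 + \left(-6 + 7\right)} = \frac{353}{-1142 + 1} = \frac{353}{-1141} = 353 \left(- \frac{1}{1141}\right) = - \frac{353}{1141}$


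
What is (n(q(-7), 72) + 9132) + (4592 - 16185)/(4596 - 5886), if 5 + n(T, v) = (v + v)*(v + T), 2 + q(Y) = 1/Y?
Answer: 173334601/9030 ≈ 19195.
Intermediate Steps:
q(Y) = -2 + 1/Y
n(T, v) = -5 + 2*v*(T + v) (n(T, v) = -5 + (v + v)*(v + T) = -5 + (2*v)*(T + v) = -5 + 2*v*(T + v))
(n(q(-7), 72) + 9132) + (4592 - 16185)/(4596 - 5886) = ((-5 + 2*72² + 2*(-2 + 1/(-7))*72) + 9132) + (4592 - 16185)/(4596 - 5886) = ((-5 + 2*5184 + 2*(-2 - ⅐)*72) + 9132) - 11593/(-1290) = ((-5 + 10368 + 2*(-15/7)*72) + 9132) - 11593*(-1/1290) = ((-5 + 10368 - 2160/7) + 9132) + 11593/1290 = (70381/7 + 9132) + 11593/1290 = 134305/7 + 11593/1290 = 173334601/9030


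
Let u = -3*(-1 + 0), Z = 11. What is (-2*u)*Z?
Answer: -66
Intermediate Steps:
u = 3 (u = -3*(-1) = 3)
(-2*u)*Z = -2*3*11 = -6*11 = -66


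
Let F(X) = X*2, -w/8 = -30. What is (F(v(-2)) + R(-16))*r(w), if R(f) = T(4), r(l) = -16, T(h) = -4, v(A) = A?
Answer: 128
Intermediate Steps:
w = 240 (w = -8*(-30) = 240)
R(f) = -4
F(X) = 2*X
(F(v(-2)) + R(-16))*r(w) = (2*(-2) - 4)*(-16) = (-4 - 4)*(-16) = -8*(-16) = 128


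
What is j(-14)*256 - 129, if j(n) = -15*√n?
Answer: -129 - 3840*I*√14 ≈ -129.0 - 14368.0*I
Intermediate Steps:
j(-14)*256 - 129 = -15*I*√14*256 - 129 = -3840*I*√14 - 129 = -129 - 3840*I*√14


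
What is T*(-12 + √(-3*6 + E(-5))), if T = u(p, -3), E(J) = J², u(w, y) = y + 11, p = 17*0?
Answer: -96 + 8*√7 ≈ -74.834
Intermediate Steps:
p = 0
u(w, y) = 11 + y
T = 8 (T = 11 - 3 = 8)
T*(-12 + √(-3*6 + E(-5))) = 8*(-12 + √(-3*6 + (-5)²)) = 8*(-12 + √(-18 + 25)) = 8*(-12 + √7) = -96 + 8*√7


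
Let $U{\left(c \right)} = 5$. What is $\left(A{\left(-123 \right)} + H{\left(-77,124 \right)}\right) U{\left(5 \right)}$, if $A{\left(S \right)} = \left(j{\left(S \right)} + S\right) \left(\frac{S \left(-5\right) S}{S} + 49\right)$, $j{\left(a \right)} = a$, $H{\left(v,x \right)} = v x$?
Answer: $-864460$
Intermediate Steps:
$A{\left(S \right)} = 2 S \left(49 - 5 S\right)$ ($A{\left(S \right)} = \left(S + S\right) \left(\frac{S \left(-5\right) S}{S} + 49\right) = 2 S \left(\frac{- 5 S S}{S} + 49\right) = 2 S \left(\frac{\left(-5\right) S^{2}}{S} + 49\right) = 2 S \left(- 5 S + 49\right) = 2 S \left(49 - 5 S\right)$)
$\left(A{\left(-123 \right)} + H{\left(-77,124 \right)}\right) U{\left(5 \right)} = \left(2 \left(-123\right) \left(49 - -615\right) - 9548\right) 5 = \left(2 \left(-123\right) \left(49 + 615\right) - 9548\right) 5 = \left(2 \left(-123\right) 664 - 9548\right) 5 = \left(-163344 - 9548\right) 5 = \left(-172892\right) 5 = -864460$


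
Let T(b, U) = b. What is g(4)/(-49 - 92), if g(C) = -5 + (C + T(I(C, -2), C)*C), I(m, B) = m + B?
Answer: -7/141 ≈ -0.049645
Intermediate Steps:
I(m, B) = B + m
g(C) = -5 + C + C*(-2 + C) (g(C) = -5 + (C + (-2 + C)*C) = -5 + (C + C*(-2 + C)) = -5 + C + C*(-2 + C))
g(4)/(-49 - 92) = (-5 + 4² - 1*4)/(-49 - 92) = (-5 + 16 - 4)/(-141) = -1/141*7 = -7/141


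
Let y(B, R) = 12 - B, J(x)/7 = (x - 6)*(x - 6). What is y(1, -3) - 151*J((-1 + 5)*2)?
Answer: -4217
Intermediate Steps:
J(x) = 7*(-6 + x)² (J(x) = 7*((x - 6)*(x - 6)) = 7*((-6 + x)*(-6 + x)) = 7*(-6 + x)²)
y(1, -3) - 151*J((-1 + 5)*2) = (12 - 1*1) - 1057*(-6 + (-1 + 5)*2)² = (12 - 1) - 1057*(-6 + 4*2)² = 11 - 1057*(-6 + 8)² = 11 - 1057*2² = 11 - 1057*4 = 11 - 151*28 = 11 - 4228 = -4217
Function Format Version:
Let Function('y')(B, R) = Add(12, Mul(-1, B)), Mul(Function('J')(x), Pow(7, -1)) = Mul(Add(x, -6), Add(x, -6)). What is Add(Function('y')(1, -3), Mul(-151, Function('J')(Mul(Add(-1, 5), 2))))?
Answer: -4217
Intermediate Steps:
Function('J')(x) = Mul(7, Pow(Add(-6, x), 2)) (Function('J')(x) = Mul(7, Mul(Add(x, -6), Add(x, -6))) = Mul(7, Mul(Add(-6, x), Add(-6, x))) = Mul(7, Pow(Add(-6, x), 2)))
Add(Function('y')(1, -3), Mul(-151, Function('J')(Mul(Add(-1, 5), 2)))) = Add(Add(12, Mul(-1, 1)), Mul(-151, Mul(7, Pow(Add(-6, Mul(Add(-1, 5), 2)), 2)))) = Add(Add(12, -1), Mul(-151, Mul(7, Pow(Add(-6, Mul(4, 2)), 2)))) = Add(11, Mul(-151, Mul(7, Pow(Add(-6, 8), 2)))) = Add(11, Mul(-151, Mul(7, Pow(2, 2)))) = Add(11, Mul(-151, Mul(7, 4))) = Add(11, Mul(-151, 28)) = Add(11, -4228) = -4217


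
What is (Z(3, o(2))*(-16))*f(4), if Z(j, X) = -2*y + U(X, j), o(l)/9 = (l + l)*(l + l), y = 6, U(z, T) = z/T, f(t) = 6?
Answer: -3456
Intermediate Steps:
o(l) = 36*l² (o(l) = 9*((l + l)*(l + l)) = 9*((2*l)*(2*l)) = 9*(4*l²) = 36*l²)
Z(j, X) = -12 + X/j (Z(j, X) = -2*6 + X/j = -12 + X/j)
(Z(3, o(2))*(-16))*f(4) = ((-12 + (36*2²)/3)*(-16))*6 = ((-12 + (36*4)*(⅓))*(-16))*6 = ((-12 + 144*(⅓))*(-16))*6 = ((-12 + 48)*(-16))*6 = (36*(-16))*6 = -576*6 = -3456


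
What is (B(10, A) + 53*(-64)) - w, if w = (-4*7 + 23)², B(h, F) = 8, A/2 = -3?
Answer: -3409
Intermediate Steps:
A = -6 (A = 2*(-3) = -6)
w = 25 (w = (-28 + 23)² = (-5)² = 25)
(B(10, A) + 53*(-64)) - w = (8 + 53*(-64)) - 1*25 = (8 - 3392) - 25 = -3384 - 25 = -3409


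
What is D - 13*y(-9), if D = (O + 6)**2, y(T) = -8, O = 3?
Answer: 185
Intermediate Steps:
D = 81 (D = (3 + 6)**2 = 9**2 = 81)
D - 13*y(-9) = 81 - 13*(-8) = 81 + 104 = 185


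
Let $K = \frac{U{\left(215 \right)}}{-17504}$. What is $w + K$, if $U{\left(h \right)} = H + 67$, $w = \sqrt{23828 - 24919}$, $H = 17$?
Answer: $- \frac{21}{4376} + i \sqrt{1091} \approx -0.0047989 + 33.03 i$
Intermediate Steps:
$w = i \sqrt{1091}$ ($w = \sqrt{-1091} = i \sqrt{1091} \approx 33.03 i$)
$U{\left(h \right)} = 84$ ($U{\left(h \right)} = 17 + 67 = 84$)
$K = - \frac{21}{4376}$ ($K = \frac{84}{-17504} = 84 \left(- \frac{1}{17504}\right) = - \frac{21}{4376} \approx -0.0047989$)
$w + K = i \sqrt{1091} - \frac{21}{4376} = - \frac{21}{4376} + i \sqrt{1091}$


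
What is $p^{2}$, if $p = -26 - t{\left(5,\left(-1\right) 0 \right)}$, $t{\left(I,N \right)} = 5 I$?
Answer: $2601$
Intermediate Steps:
$p = -51$ ($p = -26 - 5 \cdot 5 = -26 - 25 = -51$)
$p^{2} = \left(-51\right)^{2} = 2601$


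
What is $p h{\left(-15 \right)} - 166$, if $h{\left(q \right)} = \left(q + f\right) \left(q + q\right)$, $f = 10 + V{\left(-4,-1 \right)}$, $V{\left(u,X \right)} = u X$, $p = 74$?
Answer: $2054$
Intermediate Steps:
$V{\left(u,X \right)} = X u$
$f = 14$ ($f = 10 - -4 = 10 + 4 = 14$)
$h{\left(q \right)} = 2 q \left(14 + q\right)$ ($h{\left(q \right)} = \left(q + 14\right) \left(q + q\right) = \left(14 + q\right) 2 q = 2 q \left(14 + q\right)$)
$p h{\left(-15 \right)} - 166 = 74 \cdot 2 \left(-15\right) \left(14 - 15\right) - 166 = 74 \cdot 2 \left(-15\right) \left(-1\right) - 166 = 74 \cdot 30 - 166 = 2220 - 166 = 2054$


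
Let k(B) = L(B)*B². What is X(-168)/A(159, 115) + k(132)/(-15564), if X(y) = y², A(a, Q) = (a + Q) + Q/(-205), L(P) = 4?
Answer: 478584720/4846889 ≈ 98.741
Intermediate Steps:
A(a, Q) = a + 204*Q/205 (A(a, Q) = (Q + a) + Q*(-1/205) = (Q + a) - Q/205 = a + 204*Q/205)
k(B) = 4*B²
X(-168)/A(159, 115) + k(132)/(-15564) = (-168)²/(159 + (204/205)*115) + (4*132²)/(-15564) = 28224/(159 + 4692/41) + (4*17424)*(-1/15564) = 28224/(11211/41) + 69696*(-1/15564) = 28224*(41/11211) - 5808/1297 = 385728/3737 - 5808/1297 = 478584720/4846889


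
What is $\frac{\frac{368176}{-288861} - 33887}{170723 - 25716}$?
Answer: $- \frac{9789000883}{41886867027} \approx -0.2337$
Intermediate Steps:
$\frac{\frac{368176}{-288861} - 33887}{170723 - 25716} = \frac{368176 \left(- \frac{1}{288861}\right) - 33887}{145007} = \left(- \frac{368176}{288861} - 33887\right) \frac{1}{145007} = \left(- \frac{9789000883}{288861}\right) \frac{1}{145007} = - \frac{9789000883}{41886867027}$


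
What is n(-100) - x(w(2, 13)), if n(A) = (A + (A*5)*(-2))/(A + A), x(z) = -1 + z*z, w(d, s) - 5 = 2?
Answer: -105/2 ≈ -52.500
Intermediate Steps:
w(d, s) = 7 (w(d, s) = 5 + 2 = 7)
x(z) = -1 + z**2
n(A) = -9/2 (n(A) = (A + (5*A)*(-2))/((2*A)) = (A - 10*A)*(1/(2*A)) = (-9*A)*(1/(2*A)) = -9/2)
n(-100) - x(w(2, 13)) = -9/2 - (-1 + 7**2) = -9/2 - (-1 + 49) = -9/2 - 1*48 = -9/2 - 48 = -105/2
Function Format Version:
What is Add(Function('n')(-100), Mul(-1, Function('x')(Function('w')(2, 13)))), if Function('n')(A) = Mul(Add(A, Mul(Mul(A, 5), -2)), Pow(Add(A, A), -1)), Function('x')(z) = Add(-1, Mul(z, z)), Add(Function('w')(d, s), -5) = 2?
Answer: Rational(-105, 2) ≈ -52.500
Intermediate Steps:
Function('w')(d, s) = 7 (Function('w')(d, s) = Add(5, 2) = 7)
Function('x')(z) = Add(-1, Pow(z, 2))
Function('n')(A) = Rational(-9, 2) (Function('n')(A) = Mul(Add(A, Mul(Mul(5, A), -2)), Pow(Mul(2, A), -1)) = Mul(Add(A, Mul(-10, A)), Mul(Rational(1, 2), Pow(A, -1))) = Mul(Mul(-9, A), Mul(Rational(1, 2), Pow(A, -1))) = Rational(-9, 2))
Add(Function('n')(-100), Mul(-1, Function('x')(Function('w')(2, 13)))) = Add(Rational(-9, 2), Mul(-1, Add(-1, Pow(7, 2)))) = Add(Rational(-9, 2), Mul(-1, Add(-1, 49))) = Add(Rational(-9, 2), Mul(-1, 48)) = Add(Rational(-9, 2), -48) = Rational(-105, 2)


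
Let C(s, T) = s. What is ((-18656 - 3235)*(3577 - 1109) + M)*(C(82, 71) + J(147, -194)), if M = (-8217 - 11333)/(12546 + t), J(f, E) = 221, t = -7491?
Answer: -5516750166578/337 ≈ -1.6370e+10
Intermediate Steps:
M = -3910/1011 (M = (-8217 - 11333)/(12546 - 7491) = -19550/5055 = -19550*1/5055 = -3910/1011 ≈ -3.8675)
((-18656 - 3235)*(3577 - 1109) + M)*(C(82, 71) + J(147, -194)) = ((-18656 - 3235)*(3577 - 1109) - 3910/1011)*(82 + 221) = (-21891*2468 - 3910/1011)*303 = (-54026988 - 3910/1011)*303 = -54621288778/1011*303 = -5516750166578/337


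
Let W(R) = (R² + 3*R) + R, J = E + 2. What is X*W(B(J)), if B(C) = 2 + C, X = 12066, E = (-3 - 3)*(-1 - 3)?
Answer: 10811136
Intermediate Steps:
E = 24 (E = -6*(-4) = 24)
J = 26 (J = 24 + 2 = 26)
W(R) = R² + 4*R
X*W(B(J)) = 12066*((2 + 26)*(4 + (2 + 26))) = 12066*(28*(4 + 28)) = 12066*(28*32) = 12066*896 = 10811136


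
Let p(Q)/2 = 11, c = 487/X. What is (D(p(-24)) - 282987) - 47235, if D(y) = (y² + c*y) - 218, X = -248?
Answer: -40919901/124 ≈ -3.3000e+5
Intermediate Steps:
c = -487/248 (c = 487/(-248) = 487*(-1/248) = -487/248 ≈ -1.9637)
p(Q) = 22 (p(Q) = 2*11 = 22)
D(y) = -218 + y² - 487*y/248 (D(y) = (y² - 487*y/248) - 218 = -218 + y² - 487*y/248)
(D(p(-24)) - 282987) - 47235 = ((-218 + 22² - 487/248*22) - 282987) - 47235 = ((-218 + 484 - 5357/124) - 282987) - 47235 = (27627/124 - 282987) - 47235 = -35062761/124 - 47235 = -40919901/124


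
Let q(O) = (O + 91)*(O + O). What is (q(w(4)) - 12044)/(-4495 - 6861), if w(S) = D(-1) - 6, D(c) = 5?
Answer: 3056/2839 ≈ 1.0764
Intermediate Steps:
w(S) = -1 (w(S) = 5 - 6 = -1)
q(O) = 2*O*(91 + O) (q(O) = (91 + O)*(2*O) = 2*O*(91 + O))
(q(w(4)) - 12044)/(-4495 - 6861) = (2*(-1)*(91 - 1) - 12044)/(-4495 - 6861) = (2*(-1)*90 - 12044)/(-11356) = (-180 - 12044)*(-1/11356) = -12224*(-1/11356) = 3056/2839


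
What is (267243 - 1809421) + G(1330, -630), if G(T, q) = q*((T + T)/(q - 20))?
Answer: -20014798/13 ≈ -1.5396e+6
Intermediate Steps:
G(T, q) = 2*T*q/(-20 + q) (G(T, q) = q*((2*T)/(-20 + q)) = q*(2*T/(-20 + q)) = 2*T*q/(-20 + q))
(267243 - 1809421) + G(1330, -630) = (267243 - 1809421) + 2*1330*(-630)/(-20 - 630) = -1542178 + 2*1330*(-630)/(-650) = -1542178 + 2*1330*(-630)*(-1/650) = -1542178 + 33516/13 = -20014798/13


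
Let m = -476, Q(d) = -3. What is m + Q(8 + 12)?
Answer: -479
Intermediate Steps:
m + Q(8 + 12) = -476 - 3 = -479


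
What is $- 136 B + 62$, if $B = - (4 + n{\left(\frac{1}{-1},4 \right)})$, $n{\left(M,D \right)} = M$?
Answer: $470$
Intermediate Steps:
$B = -3$ ($B = - (4 + \frac{1}{-1}) = - (4 - 1) = \left(-1\right) 3 = -3$)
$- 136 B + 62 = \left(-136\right) \left(-3\right) + 62 = 408 + 62 = 470$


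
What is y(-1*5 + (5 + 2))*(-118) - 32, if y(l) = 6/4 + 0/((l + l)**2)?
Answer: -209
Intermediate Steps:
y(l) = 3/2 (y(l) = 6*(1/4) + 0/((2*l)**2) = 3/2 + 0/((4*l**2)) = 3/2 + 0*(1/(4*l**2)) = 3/2 + 0 = 3/2)
y(-1*5 + (5 + 2))*(-118) - 32 = (3/2)*(-118) - 32 = -177 - 32 = -209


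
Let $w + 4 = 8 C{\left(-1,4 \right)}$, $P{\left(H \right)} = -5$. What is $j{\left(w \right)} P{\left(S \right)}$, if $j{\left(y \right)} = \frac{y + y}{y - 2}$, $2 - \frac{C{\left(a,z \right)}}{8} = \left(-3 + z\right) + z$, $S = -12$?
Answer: $- \frac{980}{99} \approx -9.899$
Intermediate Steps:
$C{\left(a,z \right)} = 40 - 16 z$ ($C{\left(a,z \right)} = 16 - 8 \left(\left(-3 + z\right) + z\right) = 16 - 8 \left(-3 + 2 z\right) = 16 - \left(-24 + 16 z\right) = 40 - 16 z$)
$w = -196$ ($w = -4 + 8 \left(40 - 64\right) = -4 + 8 \left(-24\right) = -4 - 192 = -196$)
$j{\left(y \right)} = \frac{2 y}{-2 + y}$
$j{\left(w \right)} P{\left(S \right)} = 2 \left(-196\right) \frac{1}{-2 - 196} \left(-5\right) = 2 \left(-196\right) \frac{1}{-198} \left(-5\right) = 2 \left(-196\right) \left(- \frac{1}{198}\right) \left(-5\right) = \frac{196}{99} \left(-5\right) = - \frac{980}{99}$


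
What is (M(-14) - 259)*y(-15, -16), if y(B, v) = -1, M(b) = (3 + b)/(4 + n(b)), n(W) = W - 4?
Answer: 3615/14 ≈ 258.21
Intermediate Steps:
n(W) = -4 + W
M(b) = (3 + b)/b (M(b) = (3 + b)/(4 + (-4 + b)) = (3 + b)/b)
(M(-14) - 259)*y(-15, -16) = ((3 - 14)/(-14) - 259)*(-1) = (-1/14*(-11) - 259)*(-1) = (11/14 - 259)*(-1) = -3615/14*(-1) = 3615/14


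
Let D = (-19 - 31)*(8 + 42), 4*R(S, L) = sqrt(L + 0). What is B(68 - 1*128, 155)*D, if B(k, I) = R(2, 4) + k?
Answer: 148750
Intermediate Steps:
R(S, L) = sqrt(L)/4 (R(S, L) = sqrt(L + 0)/4 = sqrt(L)/4)
D = -2500 (D = -50*50 = -2500)
B(k, I) = 1/2 + k (B(k, I) = sqrt(4)/4 + k = (1/4)*2 + k = 1/2 + k)
B(68 - 1*128, 155)*D = (1/2 + (68 - 1*128))*(-2500) = (1/2 + (68 - 128))*(-2500) = (1/2 - 60)*(-2500) = -119/2*(-2500) = 148750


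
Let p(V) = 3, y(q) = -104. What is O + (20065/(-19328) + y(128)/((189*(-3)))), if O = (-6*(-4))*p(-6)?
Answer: 779679529/10958976 ≈ 71.145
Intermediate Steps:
O = 72 (O = -6*(-4)*3 = 24*3 = 72)
O + (20065/(-19328) + y(128)/((189*(-3)))) = 72 + (20065/(-19328) - 104/(189*(-3))) = 72 + (20065*(-1/19328) - 104/(-567)) = 72 + (-20065/19328 - 104*(-1/567)) = 72 + (-20065/19328 + 104/567) = 72 - 9366743/10958976 = 779679529/10958976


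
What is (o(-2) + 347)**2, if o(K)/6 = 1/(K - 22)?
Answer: 1923769/16 ≈ 1.2024e+5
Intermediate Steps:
o(K) = 6/(-22 + K) (o(K) = 6/(K - 22) = 6/(-22 + K))
(o(-2) + 347)**2 = (6/(-22 - 2) + 347)**2 = (6/(-24) + 347)**2 = (6*(-1/24) + 347)**2 = (-1/4 + 347)**2 = (1387/4)**2 = 1923769/16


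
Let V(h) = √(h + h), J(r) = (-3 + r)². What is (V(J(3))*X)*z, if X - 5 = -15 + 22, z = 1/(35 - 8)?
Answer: 0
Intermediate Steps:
z = 1/27 ≈ 0.037037
V(h) = √2*√h (V(h) = √(2*h) = √2*√h)
X = 12 (X = 5 + (-15 + 22) = 5 + 7 = 12)
(V(J(3))*X)*z = ((√2*√((-3 + 3)²))*12)*(1/27) = ((√2*√(0²))*12)*(1/27) = ((√2*√0)*12)*(1/27) = ((√2*0)*12)*(1/27) = (0*12)*(1/27) = 0*(1/27) = 0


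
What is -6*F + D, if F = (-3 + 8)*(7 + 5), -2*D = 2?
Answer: -361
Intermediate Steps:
D = -1 (D = -½*2 = -1)
F = 60 (F = 5*12 = 60)
-6*F + D = -6*60 - 1 = -360 - 1 = -361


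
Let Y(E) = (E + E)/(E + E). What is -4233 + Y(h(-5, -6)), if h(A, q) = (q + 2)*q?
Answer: -4232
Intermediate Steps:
h(A, q) = q*(2 + q) (h(A, q) = (2 + q)*q = q*(2 + q))
Y(E) = 1 (Y(E) = (2*E)/((2*E)) = (2*E)*(1/(2*E)) = 1)
-4233 + Y(h(-5, -6)) = -4233 + 1 = -4232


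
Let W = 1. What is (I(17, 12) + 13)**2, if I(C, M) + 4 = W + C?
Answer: 729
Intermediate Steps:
I(C, M) = -3 + C (I(C, M) = -4 + (1 + C) = -3 + C)
(I(17, 12) + 13)**2 = ((-3 + 17) + 13)**2 = (14 + 13)**2 = 27**2 = 729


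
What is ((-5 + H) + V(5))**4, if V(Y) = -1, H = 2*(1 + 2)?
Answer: 0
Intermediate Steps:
H = 6 (H = 2*3 = 6)
((-5 + H) + V(5))**4 = ((-5 + 6) - 1)**4 = (1 - 1)**4 = 0**4 = 0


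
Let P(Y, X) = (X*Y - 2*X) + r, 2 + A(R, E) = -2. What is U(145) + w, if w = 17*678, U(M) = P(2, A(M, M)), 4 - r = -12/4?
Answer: 11533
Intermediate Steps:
A(R, E) = -4 (A(R, E) = -2 - 2 = -4)
r = 7 (r = 4 - (-12)/4 = 4 - 1*(-3) = 4 + 3 = 7)
P(Y, X) = 7 - 2*X + X*Y (P(Y, X) = (X*Y - 2*X) + 7 = (-2*X + X*Y) + 7 = 7 - 2*X + X*Y)
U(M) = 7 (U(M) = 7 - 2*(-4) - 4*2 = 7 + 8 - 8 = 7)
w = 11526
U(145) + w = 7 + 11526 = 11533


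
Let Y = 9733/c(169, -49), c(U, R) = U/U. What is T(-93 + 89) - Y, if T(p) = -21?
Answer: -9754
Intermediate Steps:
c(U, R) = 1
Y = 9733 (Y = 9733/1 = 9733*1 = 9733)
T(-93 + 89) - Y = -21 - 1*9733 = -21 - 9733 = -9754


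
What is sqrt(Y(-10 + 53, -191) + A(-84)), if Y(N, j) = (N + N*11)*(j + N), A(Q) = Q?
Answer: 2*I*sqrt(19113) ≈ 276.5*I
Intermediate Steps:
Y(N, j) = 12*N*(N + j) (Y(N, j) = (N + 11*N)*(N + j) = (12*N)*(N + j) = 12*N*(N + j))
sqrt(Y(-10 + 53, -191) + A(-84)) = sqrt(12*(-10 + 53)*((-10 + 53) - 191) - 84) = sqrt(12*43*(43 - 191) - 84) = sqrt(12*43*(-148) - 84) = sqrt(-76368 - 84) = sqrt(-76452) = 2*I*sqrt(19113)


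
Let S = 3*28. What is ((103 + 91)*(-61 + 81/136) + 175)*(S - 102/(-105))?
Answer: -233445617/238 ≈ -9.8086e+5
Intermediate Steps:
S = 84
((103 + 91)*(-61 + 81/136) + 175)*(S - 102/(-105)) = ((103 + 91)*(-61 + 81/136) + 175)*(84 - 102/(-105)) = (194*(-61 + 81*(1/136)) + 175)*(84 - 102*(-1/105)) = (194*(-61 + 81/136) + 175)*(84 + 34/35) = (194*(-8215/136) + 175)*(2974/35) = (-796855/68 + 175)*(2974/35) = -784955/68*2974/35 = -233445617/238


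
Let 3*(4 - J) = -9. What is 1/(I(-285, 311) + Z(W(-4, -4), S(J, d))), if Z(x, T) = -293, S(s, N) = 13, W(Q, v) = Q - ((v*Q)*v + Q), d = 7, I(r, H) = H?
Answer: 1/18 ≈ 0.055556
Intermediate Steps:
J = 7 (J = 4 - ⅓*(-9) = 4 + 3 = 7)
W(Q, v) = -Q*v² (W(Q, v) = Q - ((Q*v)*v + Q) = Q - (Q*v² + Q) = Q - (Q + Q*v²) = Q + (-Q - Q*v²) = -Q*v²)
1/(I(-285, 311) + Z(W(-4, -4), S(J, d))) = 1/(311 - 293) = 1/18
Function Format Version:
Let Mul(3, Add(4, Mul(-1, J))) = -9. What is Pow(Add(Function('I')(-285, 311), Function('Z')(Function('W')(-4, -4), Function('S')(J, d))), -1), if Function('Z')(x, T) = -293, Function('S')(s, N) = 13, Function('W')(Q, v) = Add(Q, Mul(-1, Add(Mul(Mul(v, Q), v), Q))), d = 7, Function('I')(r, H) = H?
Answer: Rational(1, 18) ≈ 0.055556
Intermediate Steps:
J = 7 (J = Add(4, Mul(Rational(-1, 3), -9)) = Add(4, 3) = 7)
Function('W')(Q, v) = Mul(-1, Q, Pow(v, 2)) (Function('W')(Q, v) = Add(Q, Mul(-1, Add(Mul(Mul(Q, v), v), Q))) = Add(Q, Mul(-1, Add(Mul(Q, Pow(v, 2)), Q))) = Add(Q, Mul(-1, Add(Q, Mul(Q, Pow(v, 2))))) = Add(Q, Add(Mul(-1, Q), Mul(-1, Q, Pow(v, 2)))) = Mul(-1, Q, Pow(v, 2)))
Pow(Add(Function('I')(-285, 311), Function('Z')(Function('W')(-4, -4), Function('S')(J, d))), -1) = Pow(Add(311, -293), -1) = Pow(18, -1) = Rational(1, 18)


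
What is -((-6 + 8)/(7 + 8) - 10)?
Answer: 148/15 ≈ 9.8667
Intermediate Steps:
-((-6 + 8)/(7 + 8) - 10) = -(2/15 - 10) = -1*(-148/15) = 148/15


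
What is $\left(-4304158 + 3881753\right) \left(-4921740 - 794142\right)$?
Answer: $2414417136210$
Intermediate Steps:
$\left(-4304158 + 3881753\right) \left(-4921740 - 794142\right) = \left(-422405\right) \left(-5715882\right) = 2414417136210$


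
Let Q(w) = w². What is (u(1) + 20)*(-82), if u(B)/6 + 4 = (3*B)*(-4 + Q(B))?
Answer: 4756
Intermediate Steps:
u(B) = -24 + 18*B*(-4 + B²) (u(B) = -24 + 6*((3*B)*(-4 + B²)) = -24 + 6*(3*B*(-4 + B²)) = -24 + 18*B*(-4 + B²))
(u(1) + 20)*(-82) = ((-24 - 72*1 + 18*1³) + 20)*(-82) = ((-24 - 72 + 18*1) + 20)*(-82) = ((-24 - 72 + 18) + 20)*(-82) = (-78 + 20)*(-82) = -58*(-82) = 4756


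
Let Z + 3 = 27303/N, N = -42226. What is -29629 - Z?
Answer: -1250960173/42226 ≈ -29625.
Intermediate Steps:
Z = -153981/42226 (Z = -3 + 27303/(-42226) = -3 + 27303*(-1/42226) = -3 - 27303/42226 = -153981/42226 ≈ -3.6466)
-29629 - Z = -29629 - 1*(-153981/42226) = -29629 + 153981/42226 = -1250960173/42226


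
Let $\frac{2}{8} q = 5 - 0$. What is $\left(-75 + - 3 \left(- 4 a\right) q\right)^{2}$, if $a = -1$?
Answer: $99225$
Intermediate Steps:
$q = 20$ ($q = 4 \left(5 - 0\right) = 4 \left(5 + 0\right) = 4 \cdot 5 = 20$)
$\left(-75 + - 3 \left(- 4 a\right) q\right)^{2} = \left(-75 + - 3 \left(\left(-4\right) \left(-1\right)\right) 20\right)^{2} = \left(-75 + \left(-3\right) 4 \cdot 20\right)^{2} = \left(-75 - 240\right)^{2} = \left(-315\right)^{2} = 99225$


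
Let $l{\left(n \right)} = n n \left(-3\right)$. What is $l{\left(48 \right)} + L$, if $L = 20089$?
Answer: $13177$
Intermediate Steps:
$l{\left(n \right)} = - 3 n^{2}$ ($l{\left(n \right)} = n^{2} \left(-3\right) = - 3 n^{2}$)
$l{\left(48 \right)} + L = - 3 \cdot 48^{2} + 20089 = \left(-3\right) 2304 + 20089 = -6912 + 20089 = 13177$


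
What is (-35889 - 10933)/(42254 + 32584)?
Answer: -23411/37419 ≈ -0.62564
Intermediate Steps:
(-35889 - 10933)/(42254 + 32584) = -46822/74838 = -46822*1/74838 = -23411/37419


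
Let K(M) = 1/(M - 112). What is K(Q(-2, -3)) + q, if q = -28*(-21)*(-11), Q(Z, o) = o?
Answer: -743821/115 ≈ -6468.0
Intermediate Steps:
K(M) = 1/(-112 + M)
q = -6468 (q = 588*(-11) = -6468)
K(Q(-2, -3)) + q = 1/(-112 - 3) - 6468 = 1/(-115) - 6468 = -1/115 - 6468 = -743821/115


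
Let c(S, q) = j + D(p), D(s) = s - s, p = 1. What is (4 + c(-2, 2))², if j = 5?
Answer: 81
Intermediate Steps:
D(s) = 0
c(S, q) = 5 (c(S, q) = 5 + 0 = 5)
(4 + c(-2, 2))² = (4 + 5)² = 9² = 81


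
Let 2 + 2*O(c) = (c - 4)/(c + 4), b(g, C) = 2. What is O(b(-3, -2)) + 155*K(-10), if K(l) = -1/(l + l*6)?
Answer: 22/21 ≈ 1.0476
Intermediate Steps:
K(l) = -1/(7*l) (K(l) = -1/(l + 6*l) = -1/(7*l))
O(c) = -1 + (-4 + c)/(2*(4 + c)) (O(c) = -1 + ((c - 4)/(c + 4))/2 = -1 + ((-4 + c)/(4 + c))/2 = -1 + (-4 + c)/(2*(4 + c)))
O(b(-3, -2)) + 155*K(-10) = (-12 - 1*2)/(2*(4 + 2)) + 155*(-⅐/(-10)) = (½)*(-12 - 2)/6 + 155*(-⅐*(-⅒)) = (½)*(⅙)*(-14) + 155*(1/70) = -7/6 + 31/14 = 22/21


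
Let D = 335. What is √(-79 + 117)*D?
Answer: 335*√38 ≈ 2065.1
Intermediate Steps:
√(-79 + 117)*D = √(-79 + 117)*335 = √38*335 = 335*√38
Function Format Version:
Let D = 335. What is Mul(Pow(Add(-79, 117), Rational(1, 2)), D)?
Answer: Mul(335, Pow(38, Rational(1, 2))) ≈ 2065.1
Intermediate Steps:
Mul(Pow(Add(-79, 117), Rational(1, 2)), D) = Mul(Pow(Add(-79, 117), Rational(1, 2)), 335) = Mul(Pow(38, Rational(1, 2)), 335) = Mul(335, Pow(38, Rational(1, 2)))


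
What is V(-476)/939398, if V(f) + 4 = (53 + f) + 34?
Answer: -393/939398 ≈ -0.00041835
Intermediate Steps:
V(f) = 83 + f (V(f) = -4 + ((53 + f) + 34) = -4 + (87 + f) = 83 + f)
V(-476)/939398 = (83 - 476)/939398 = -393*1/939398 = -393/939398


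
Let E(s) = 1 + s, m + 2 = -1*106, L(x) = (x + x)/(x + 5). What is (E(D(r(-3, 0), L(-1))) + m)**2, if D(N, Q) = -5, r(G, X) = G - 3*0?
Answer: 12544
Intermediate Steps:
L(x) = 2*x/(5 + x) (L(x) = (2*x)/(5 + x) = 2*x/(5 + x))
r(G, X) = G (r(G, X) = G + 0 = G)
m = -108 (m = -2 - 1*106 = -2 - 106 = -108)
(E(D(r(-3, 0), L(-1))) + m)**2 = ((1 - 5) - 108)**2 = (-4 - 108)**2 = (-112)**2 = 12544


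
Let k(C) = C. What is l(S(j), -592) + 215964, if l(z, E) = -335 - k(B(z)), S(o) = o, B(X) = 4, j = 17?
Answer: 215625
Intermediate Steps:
l(z, E) = -339 (l(z, E) = -335 - 1*4 = -335 - 4 = -339)
l(S(j), -592) + 215964 = -339 + 215964 = 215625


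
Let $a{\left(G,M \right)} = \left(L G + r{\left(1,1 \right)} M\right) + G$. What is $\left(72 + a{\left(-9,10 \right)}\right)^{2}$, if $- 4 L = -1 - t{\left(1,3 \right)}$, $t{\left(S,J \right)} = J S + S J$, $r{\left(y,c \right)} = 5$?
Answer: $\frac{151321}{16} \approx 9457.6$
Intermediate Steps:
$t{\left(S,J \right)} = 2 J S$ ($t{\left(S,J \right)} = J S + J S = 2 J S$)
$L = \frac{7}{4}$ ($L = - \frac{-1 - 2 \cdot 3 \cdot 1}{4} = - \frac{-1 - 6}{4} = \left(- \frac{1}{4}\right) \left(-7\right) = \frac{7}{4} \approx 1.75$)
$a{\left(G,M \right)} = 5 M + \frac{11 G}{4}$ ($a{\left(G,M \right)} = \left(\frac{7 G}{4} + 5 M\right) + G = \left(5 M + \frac{7 G}{4}\right) + G = 5 M + \frac{11 G}{4}$)
$\left(72 + a{\left(-9,10 \right)}\right)^{2} = \left(72 + \left(5 \cdot 10 + \frac{11}{4} \left(-9\right)\right)\right)^{2} = \left(72 + \left(50 - \frac{99}{4}\right)\right)^{2} = \left(72 + \frac{101}{4}\right)^{2} = \left(\frac{389}{4}\right)^{2} = \frac{151321}{16}$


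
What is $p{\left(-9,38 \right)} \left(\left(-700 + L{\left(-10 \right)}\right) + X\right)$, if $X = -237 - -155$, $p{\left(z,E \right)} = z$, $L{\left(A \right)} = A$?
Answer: $7128$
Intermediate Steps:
$X = -82$ ($X = -237 + 155 = -82$)
$p{\left(-9,38 \right)} \left(\left(-700 + L{\left(-10 \right)}\right) + X\right) = - 9 \left(\left(-700 - 10\right) - 82\right) = - 9 \left(-710 - 82\right) = \left(-9\right) \left(-792\right) = 7128$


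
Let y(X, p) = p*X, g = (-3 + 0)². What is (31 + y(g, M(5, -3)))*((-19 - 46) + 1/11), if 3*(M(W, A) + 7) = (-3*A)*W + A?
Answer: -67116/11 ≈ -6101.5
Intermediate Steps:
g = 9 (g = (-3)² = 9)
M(W, A) = -7 + A/3 - A*W (M(W, A) = -7 + ((-3*A)*W + A)/3 = -7 + (-3*A*W + A)/3 = -7 + (A - 3*A*W)/3 = -7 + (A/3 - A*W) = -7 + A/3 - A*W)
y(X, p) = X*p
(31 + y(g, M(5, -3)))*((-19 - 46) + 1/11) = (31 + 9*(-7 + (⅓)*(-3) - 1*(-3)*5))*((-19 - 46) + 1/11) = (31 + 9*(-7 - 1 + 15))*(-65 + 1/11) = (31 + 9*7)*(-714/11) = (31 + 63)*(-714/11) = 94*(-714/11) = -67116/11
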